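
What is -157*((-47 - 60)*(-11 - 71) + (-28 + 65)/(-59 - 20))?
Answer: -108818113/79 ≈ -1.3774e+6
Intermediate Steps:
-157*((-47 - 60)*(-11 - 71) + (-28 + 65)/(-59 - 20)) = -157*(-107*(-82) + 37/(-79)) = -157*(8774 + 37*(-1/79)) = -157*(8774 - 37/79) = -157*693109/79 = -108818113/79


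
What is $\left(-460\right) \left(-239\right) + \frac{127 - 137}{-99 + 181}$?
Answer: $\frac{4507535}{41} \approx 1.0994 \cdot 10^{5}$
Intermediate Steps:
$\left(-460\right) \left(-239\right) + \frac{127 - 137}{-99 + 181} = 109940 - \frac{10}{82} = 109940 - \frac{5}{41} = \frac{4507535}{41}$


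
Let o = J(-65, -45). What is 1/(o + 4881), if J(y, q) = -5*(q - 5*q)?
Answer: 1/3981 ≈ 0.00025119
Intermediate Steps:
J(y, q) = 20*q (J(y, q) = -(-20)*q = 20*q)
o = -900 (o = 20*(-45) = -900)
1/(o + 4881) = 1/(-900 + 4881) = 1/3981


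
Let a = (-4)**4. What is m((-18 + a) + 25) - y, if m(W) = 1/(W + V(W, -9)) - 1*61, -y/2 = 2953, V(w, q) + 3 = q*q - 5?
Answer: 1963921/336 ≈ 5845.0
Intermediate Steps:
V(w, q) = -8 + q**2 (V(w, q) = -3 + (q*q - 5) = -3 + (q**2 - 5) = -3 + (-5 + q**2) = -8 + q**2)
y = -5906 (y = -2*2953 = -5906)
a = 256
m(W) = -61 + 1/(73 + W) (m(W) = 1/(W + (-8 + (-9)**2)) - 1*61 = 1/(W + (-8 + 81)) - 61 = 1/(W + 73) - 61 = 1/(73 + W) - 61 = -61 + 1/(73 + W))
m((-18 + a) + 25) - y = (-4452 - 61*((-18 + 256) + 25))/(73 + ((-18 + 256) + 25)) - 1*(-5906) = (-4452 - 61*(238 + 25))/(73 + (238 + 25)) + 5906 = (-4452 - 61*263)/(73 + 263) + 5906 = (-4452 - 16043)/336 + 5906 = (1/336)*(-20495) + 5906 = -20495/336 + 5906 = 1963921/336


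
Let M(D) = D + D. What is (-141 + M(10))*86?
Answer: -10406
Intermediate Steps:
M(D) = 2*D
(-141 + M(10))*86 = (-141 + 2*10)*86 = (-141 + 20)*86 = -121*86 = -10406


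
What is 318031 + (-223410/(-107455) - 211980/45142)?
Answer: 154267096758523/485073361 ≈ 3.1803e+5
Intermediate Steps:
318031 + (-223410/(-107455) - 211980/45142) = 318031 + (-223410*(-1/107455) - 211980*1/45142) = 318031 + (44682/21491 - 105990/22571) = 318031 - 1269313668/485073361 = 154267096758523/485073361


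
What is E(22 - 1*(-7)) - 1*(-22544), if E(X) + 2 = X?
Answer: 22571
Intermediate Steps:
E(X) = -2 + X
E(22 - 1*(-7)) - 1*(-22544) = (-2 + (22 - 1*(-7))) - 1*(-22544) = (-2 + (22 + 7)) + 22544 = (-2 + 29) + 22544 = 27 + 22544 = 22571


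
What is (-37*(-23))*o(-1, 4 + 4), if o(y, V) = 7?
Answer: 5957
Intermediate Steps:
(-37*(-23))*o(-1, 4 + 4) = -37*(-23)*7 = 851*7 = 5957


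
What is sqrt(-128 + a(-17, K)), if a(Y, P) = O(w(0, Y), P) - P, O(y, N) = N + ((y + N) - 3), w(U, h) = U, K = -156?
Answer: I*sqrt(287) ≈ 16.941*I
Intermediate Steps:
O(y, N) = -3 + y + 2*N (O(y, N) = N + ((N + y) - 3) = N + (-3 + N + y) = -3 + y + 2*N)
a(Y, P) = -3 + P (a(Y, P) = (-3 + 0 + 2*P) - P = (-3 + 2*P) - P = -3 + P)
sqrt(-128 + a(-17, K)) = sqrt(-128 + (-3 - 156)) = sqrt(-128 - 159) = sqrt(-287) = I*sqrt(287)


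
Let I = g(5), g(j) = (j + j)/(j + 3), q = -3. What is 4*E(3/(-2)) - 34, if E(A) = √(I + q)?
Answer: -34 + 2*I*√7 ≈ -34.0 + 5.2915*I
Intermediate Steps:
g(j) = 2*j/(3 + j) (g(j) = (2*j)/(3 + j) = 2*j/(3 + j))
I = 5/4 (I = 2*5/(3 + 5) = 2*5/8 = 2*5*(⅛) = 5/4 ≈ 1.2500)
E(A) = I*√7/2 (E(A) = √(5/4 - 3) = √(-7/4) = I*√7/2)
4*E(3/(-2)) - 34 = 4*(I*√7/2) - 34 = 2*I*√7 - 34 = -34 + 2*I*√7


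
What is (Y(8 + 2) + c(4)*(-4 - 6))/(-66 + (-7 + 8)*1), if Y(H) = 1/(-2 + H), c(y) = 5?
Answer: 399/520 ≈ 0.76731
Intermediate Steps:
(Y(8 + 2) + c(4)*(-4 - 6))/(-66 + (-7 + 8)*1) = (1/(-2 + (8 + 2)) + 5*(-4 - 6))/(-66 + (-7 + 8)*1) = (1/(-2 + 10) + 5*(-10))/(-66 + 1*1) = (1/8 - 50)/(-66 + 1) = (1/8 - 50)/(-65) = -1/65*(-399/8) = 399/520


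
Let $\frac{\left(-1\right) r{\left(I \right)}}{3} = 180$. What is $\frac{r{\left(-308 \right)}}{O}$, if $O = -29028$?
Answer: $\frac{45}{2419} \approx 0.018603$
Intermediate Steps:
$r{\left(I \right)} = -540$ ($r{\left(I \right)} = \left(-3\right) 180 = -540$)
$\frac{r{\left(-308 \right)}}{O} = - \frac{540}{-29028} = \left(-540\right) \left(- \frac{1}{29028}\right) = \frac{45}{2419}$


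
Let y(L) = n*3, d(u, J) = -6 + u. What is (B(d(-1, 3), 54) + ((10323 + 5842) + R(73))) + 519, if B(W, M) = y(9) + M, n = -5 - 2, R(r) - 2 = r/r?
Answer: 16720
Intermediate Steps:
R(r) = 3 (R(r) = 2 + r/r = 2 + 1 = 3)
n = -7
y(L) = -21 (y(L) = -7*3 = -21)
B(W, M) = -21 + M
(B(d(-1, 3), 54) + ((10323 + 5842) + R(73))) + 519 = ((-21 + 54) + ((10323 + 5842) + 3)) + 519 = (33 + (16165 + 3)) + 519 = (33 + 16168) + 519 = 16201 + 519 = 16720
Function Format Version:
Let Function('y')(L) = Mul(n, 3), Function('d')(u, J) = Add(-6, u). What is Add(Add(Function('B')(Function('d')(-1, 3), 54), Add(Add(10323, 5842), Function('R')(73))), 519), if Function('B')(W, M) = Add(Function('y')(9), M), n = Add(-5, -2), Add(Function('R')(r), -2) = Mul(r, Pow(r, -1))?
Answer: 16720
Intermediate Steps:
Function('R')(r) = 3 (Function('R')(r) = Add(2, Mul(r, Pow(r, -1))) = Add(2, 1) = 3)
n = -7
Function('y')(L) = -21 (Function('y')(L) = Mul(-7, 3) = -21)
Function('B')(W, M) = Add(-21, M)
Add(Add(Function('B')(Function('d')(-1, 3), 54), Add(Add(10323, 5842), Function('R')(73))), 519) = Add(Add(Add(-21, 54), Add(Add(10323, 5842), 3)), 519) = Add(Add(33, Add(16165, 3)), 519) = Add(Add(33, 16168), 519) = Add(16201, 519) = 16720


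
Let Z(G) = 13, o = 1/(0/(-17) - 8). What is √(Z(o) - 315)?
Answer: I*√302 ≈ 17.378*I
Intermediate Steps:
o = -⅛ (o = 1/(0*(-1/17) - 8) = 1/(0 - 8) = 1/(-8) = -⅛ ≈ -0.12500)
√(Z(o) - 315) = √(13 - 315) = √(-302) = I*√302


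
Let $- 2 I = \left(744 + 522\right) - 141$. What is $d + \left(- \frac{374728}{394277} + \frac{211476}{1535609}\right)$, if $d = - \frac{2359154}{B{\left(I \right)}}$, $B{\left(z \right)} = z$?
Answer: $\frac{2856171068854646944}{681137223404625} \approx 4193.2$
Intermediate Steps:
$I = - \frac{1125}{2}$ ($I = - \frac{\left(744 + 522\right) - 141}{2} = - \frac{1266 - 141}{2} = \left(- \frac{1}{2}\right) 1125 = - \frac{1125}{2} \approx -562.5$)
$d = \frac{4718308}{1125}$ ($d = - \frac{2359154}{- \frac{1125}{2}} = \left(-2359154\right) \left(- \frac{2}{1125}\right) = \frac{4718308}{1125} \approx 4194.1$)
$d + \left(- \frac{374728}{394277} + \frac{211476}{1535609}\right) = \frac{4718308}{1125} + \left(- \frac{374728}{394277} + \frac{211476}{1535609}\right) = \frac{4718308}{1125} - \frac{492055566500}{605455309693} = \frac{2856171068854646944}{681137223404625}$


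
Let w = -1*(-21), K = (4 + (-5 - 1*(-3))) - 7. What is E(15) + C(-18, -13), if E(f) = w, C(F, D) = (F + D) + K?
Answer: -15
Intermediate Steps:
K = -5 (K = (4 + (-5 + 3)) - 7 = (4 - 2) - 7 = 2 - 7 = -5)
w = 21
C(F, D) = -5 + D + F (C(F, D) = (F + D) - 5 = (D + F) - 5 = -5 + D + F)
E(f) = 21
E(15) + C(-18, -13) = 21 + (-5 - 13 - 18) = 21 - 36 = -15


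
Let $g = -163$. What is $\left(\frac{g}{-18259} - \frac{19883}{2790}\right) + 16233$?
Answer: $\frac{26664154813}{1643310} \approx 16226.0$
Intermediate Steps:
$\left(\frac{g}{-18259} - \frac{19883}{2790}\right) + 16233 = \left(- \frac{163}{-18259} - \frac{19883}{2790}\right) + 16233 = \left(\left(-163\right) \left(- \frac{1}{18259}\right) - \frac{19883}{2790}\right) + 16233 = \left(\frac{163}{18259} - \frac{19883}{2790}\right) + 16233 = - \frac{11696417}{1643310} + 16233 = \frac{26664154813}{1643310}$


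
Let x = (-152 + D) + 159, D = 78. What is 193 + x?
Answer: 278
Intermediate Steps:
x = 85 (x = (-152 + 78) + 159 = -74 + 159 = 85)
193 + x = 193 + 85 = 278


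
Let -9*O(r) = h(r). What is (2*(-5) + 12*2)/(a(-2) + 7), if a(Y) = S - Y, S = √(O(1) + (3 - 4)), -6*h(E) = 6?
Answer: 1134/737 - 84*I*√2/737 ≈ 1.5387 - 0.16119*I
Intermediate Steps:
h(E) = -1 (h(E) = -⅙*6 = -1)
O(r) = ⅑ (O(r) = -⅑*(-1) = ⅑)
S = 2*I*√2/3 (S = √(⅑ + (3 - 4)) = √(⅑ - 1) = √(-8/9) = 2*I*√2/3 ≈ 0.94281*I)
a(Y) = -Y + 2*I*√2/3 (a(Y) = 2*I*√2/3 - Y = -Y + 2*I*√2/3)
(2*(-5) + 12*2)/(a(-2) + 7) = (2*(-5) + 12*2)/((-1*(-2) + 2*I*√2/3) + 7) = (-10 + 24)/((2 + 2*I*√2/3) + 7) = 14/(9 + 2*I*√2/3)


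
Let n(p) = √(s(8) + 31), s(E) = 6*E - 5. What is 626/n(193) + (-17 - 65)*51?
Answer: -4182 + 313*√74/37 ≈ -4109.2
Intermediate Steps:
s(E) = -5 + 6*E
n(p) = √74 (n(p) = √((-5 + 6*8) + 31) = √((-5 + 48) + 31) = √(43 + 31) = √74)
626/n(193) + (-17 - 65)*51 = 626/(√74) + (-17 - 65)*51 = 626*(√74/74) - 82*51 = 313*√74/37 - 4182 = -4182 + 313*√74/37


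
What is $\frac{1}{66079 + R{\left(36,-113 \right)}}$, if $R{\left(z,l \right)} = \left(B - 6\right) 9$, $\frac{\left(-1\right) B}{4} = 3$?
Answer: $\frac{1}{65917} \approx 1.5171 \cdot 10^{-5}$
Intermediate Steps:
$B = -12$ ($B = \left(-4\right) 3 = -12$)
$R{\left(z,l \right)} = -162$ ($R{\left(z,l \right)} = \left(-12 - 6\right) 9 = \left(-18\right) 9 = -162$)
$\frac{1}{66079 + R{\left(36,-113 \right)}} = \frac{1}{66079 - 162} = \frac{1}{65917}$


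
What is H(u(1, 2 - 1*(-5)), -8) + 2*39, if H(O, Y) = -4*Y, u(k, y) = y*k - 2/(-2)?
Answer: 110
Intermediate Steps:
u(k, y) = 1 + k*y (u(k, y) = k*y - 2*(-½) = k*y + 1 = 1 + k*y)
H(u(1, 2 - 1*(-5)), -8) + 2*39 = -4*(-8) + 2*39 = 32 + 78 = 110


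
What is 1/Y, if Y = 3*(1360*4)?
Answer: 1/16320 ≈ 6.1275e-5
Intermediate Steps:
Y = 16320 (Y = 3*5440 = 16320)
1/Y = 1/16320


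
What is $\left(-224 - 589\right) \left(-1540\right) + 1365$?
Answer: $1253385$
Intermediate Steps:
$\left(-224 - 589\right) \left(-1540\right) + 1365 = \left(-813\right) \left(-1540\right) + 1365 = 1252020 + 1365 = 1253385$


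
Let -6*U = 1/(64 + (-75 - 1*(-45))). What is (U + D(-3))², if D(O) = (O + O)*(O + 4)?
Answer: 1500625/41616 ≈ 36.059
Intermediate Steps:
D(O) = 2*O*(4 + O) (D(O) = (2*O)*(4 + O) = 2*O*(4 + O))
U = -1/204 (U = -1/(6*(64 + (-75 - 1*(-45)))) = -1/(6*(64 + (-75 + 45))) = -1/(6*(64 - 30)) = -⅙/34 = -⅙*1/34 = -1/204 ≈ -0.0049020)
(U + D(-3))² = (-1/204 + 2*(-3)*(4 - 3))² = (-1/204 + 2*(-3)*1)² = (-1/204 - 6)² = (-1225/204)² = 1500625/41616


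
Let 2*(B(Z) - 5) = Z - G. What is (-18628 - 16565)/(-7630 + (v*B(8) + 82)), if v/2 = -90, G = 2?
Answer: 11731/2996 ≈ 3.9156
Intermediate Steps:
v = -180 (v = 2*(-90) = -180)
B(Z) = 4 + Z/2 (B(Z) = 5 + (Z - 1*2)/2 = 5 + (Z - 2)/2 = 5 + (-2 + Z)/2 = 5 + (-1 + Z/2) = 4 + Z/2)
(-18628 - 16565)/(-7630 + (v*B(8) + 82)) = (-18628 - 16565)/(-7630 + (-180*(4 + (½)*8) + 82)) = -35193/(-7630 + (-180*(4 + 4) + 82)) = -35193/(-7630 + (-180*8 + 82)) = -35193/(-7630 + (-1440 + 82)) = -35193/(-7630 - 1358) = -35193/(-8988) = -35193*(-1/8988) = 11731/2996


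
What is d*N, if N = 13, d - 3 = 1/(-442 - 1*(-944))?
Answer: 19591/502 ≈ 39.026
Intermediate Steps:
d = 1507/502 (d = 3 + 1/(-442 - 1*(-944)) = 3 + 1/(-442 + 944) = 3 + 1/502 = 1507/502 ≈ 3.0020)
d*N = (1507/502)*13 = 19591/502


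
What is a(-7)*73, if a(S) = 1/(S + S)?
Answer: -73/14 ≈ -5.2143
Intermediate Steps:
a(S) = 1/(2*S)
a(-7)*73 = ((1/2)/(-7))*73 = ((1/2)*(-1/7))*73 = -1/14*73 = -73/14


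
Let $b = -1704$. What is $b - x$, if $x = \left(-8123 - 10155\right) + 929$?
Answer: $15645$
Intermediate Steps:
$x = -17349$ ($x = -18278 + 929 = -17349$)
$b - x = -1704 - -17349 = -1704 + 17349 = 15645$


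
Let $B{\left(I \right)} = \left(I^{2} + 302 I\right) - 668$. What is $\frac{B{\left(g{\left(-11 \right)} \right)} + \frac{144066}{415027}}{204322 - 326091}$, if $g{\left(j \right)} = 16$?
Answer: $- \frac{1834563406}{50537422763} \approx -0.036301$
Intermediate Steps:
$B{\left(I \right)} = -668 + I^{2} + 302 I$
$\frac{B{\left(g{\left(-11 \right)} \right)} + \frac{144066}{415027}}{204322 - 326091} = \frac{\left(-668 + 16^{2} + 302 \cdot 16\right) + \frac{144066}{415027}}{204322 - 326091} = \frac{\left(-668 + 256 + 4832\right) + 144066 \cdot \frac{1}{415027}}{-121769} = \left(4420 + \frac{144066}{415027}\right) \left(- \frac{1}{121769}\right) = \frac{1834563406}{415027} \left(- \frac{1}{121769}\right) = - \frac{1834563406}{50537422763}$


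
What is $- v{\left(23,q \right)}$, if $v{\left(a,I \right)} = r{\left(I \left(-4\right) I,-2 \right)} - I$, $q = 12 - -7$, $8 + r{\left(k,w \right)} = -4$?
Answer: $31$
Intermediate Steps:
$r{\left(k,w \right)} = -12$ ($r{\left(k,w \right)} = -8 - 4 = -12$)
$q = 19$ ($q = 12 + 7 = 19$)
$v{\left(a,I \right)} = -12 - I$
$- v{\left(23,q \right)} = - (-12 - 19) = \left(-1\right) \left(-31\right) = 31$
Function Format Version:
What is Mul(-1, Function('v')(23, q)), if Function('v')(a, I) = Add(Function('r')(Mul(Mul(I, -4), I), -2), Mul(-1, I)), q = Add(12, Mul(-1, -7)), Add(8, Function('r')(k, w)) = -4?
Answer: 31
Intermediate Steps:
Function('r')(k, w) = -12 (Function('r')(k, w) = Add(-8, -4) = -12)
q = 19 (q = Add(12, 7) = 19)
Function('v')(a, I) = Add(-12, Mul(-1, I))
Mul(-1, Function('v')(23, q)) = Mul(-1, Add(-12, Mul(-1, 19))) = Mul(-1, Add(-12, -19)) = Mul(-1, -31) = 31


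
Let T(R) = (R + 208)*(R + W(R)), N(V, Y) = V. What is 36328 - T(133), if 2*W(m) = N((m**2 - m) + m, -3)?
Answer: -6049999/2 ≈ -3.0250e+6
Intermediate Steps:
W(m) = m**2/2 (W(m) = ((m**2 - m) + m)/2 = m**2/2)
T(R) = (208 + R)*(R + R**2/2) (T(R) = (R + 208)*(R + R**2/2) = (208 + R)*(R + R**2/2))
36328 - T(133) = 36328 - 133*(416 + 133**2 + 210*133)/2 = 36328 - 133*(416 + 17689 + 27930)/2 = 36328 - 133*46035/2 = 36328 - 1*6122655/2 = 36328 - 6122655/2 = -6049999/2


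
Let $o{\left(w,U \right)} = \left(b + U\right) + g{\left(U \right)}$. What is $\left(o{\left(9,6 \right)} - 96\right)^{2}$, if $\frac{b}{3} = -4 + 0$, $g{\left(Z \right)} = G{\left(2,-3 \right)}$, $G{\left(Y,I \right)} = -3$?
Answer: $11025$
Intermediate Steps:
$g{\left(Z \right)} = -3$
$b = -12$ ($b = 3 \left(-4 + 0\right) = 3 \left(-4\right) = -12$)
$o{\left(w,U \right)} = -15 + U$ ($o{\left(w,U \right)} = \left(-12 + U\right) - 3 = -15 + U$)
$\left(o{\left(9,6 \right)} - 96\right)^{2} = \left(\left(-15 + 6\right) - 96\right)^{2} = \left(-9 - 96\right)^{2} = \left(-105\right)^{2} = 11025$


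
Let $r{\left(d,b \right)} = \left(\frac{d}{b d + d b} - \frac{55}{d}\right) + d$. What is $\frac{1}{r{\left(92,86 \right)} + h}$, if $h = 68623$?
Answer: $\frac{1978}{135917099} \approx 1.4553 \cdot 10^{-5}$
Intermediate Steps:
$r{\left(d,b \right)} = d + \frac{1}{2 b} - \frac{55}{d}$ ($r{\left(d,b \right)} = \left(\frac{d}{b d + b d} - \frac{55}{d}\right) + d = \left(\frac{d}{2 b d} - \frac{55}{d}\right) + d = \left(d \frac{1}{2 b d} - \frac{55}{d}\right) + d = \left(\frac{1}{2 b} - \frac{55}{d}\right) + d = d + \frac{1}{2 b} - \frac{55}{d}$)
$\frac{1}{r{\left(92,86 \right)} + h} = \frac{1}{\left(92 + \frac{1}{2 \cdot 86} - \frac{55}{92}\right) + 68623} = \frac{1}{\left(92 + \frac{1}{2} \cdot \frac{1}{86} - \frac{55}{92}\right) + 68623} = \frac{1}{\left(92 + \frac{1}{172} - \frac{55}{92}\right) + 68623} = \frac{1}{\frac{180805}{1978} + 68623} = \frac{1}{\frac{135917099}{1978}} = \frac{1978}{135917099}$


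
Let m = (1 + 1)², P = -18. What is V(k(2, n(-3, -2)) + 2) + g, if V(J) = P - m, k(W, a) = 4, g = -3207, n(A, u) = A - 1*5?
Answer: -3229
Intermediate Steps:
n(A, u) = -5 + A (n(A, u) = A - 5 = -5 + A)
m = 4 (m = 2² = 4)
V(J) = -22 (V(J) = -18 - 1*4 = -18 - 4 = -22)
V(k(2, n(-3, -2)) + 2) + g = -22 - 3207 = -3229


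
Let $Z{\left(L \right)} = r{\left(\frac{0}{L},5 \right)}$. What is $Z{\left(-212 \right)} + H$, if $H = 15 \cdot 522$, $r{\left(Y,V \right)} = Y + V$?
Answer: $7835$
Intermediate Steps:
$r{\left(Y,V \right)} = V + Y$
$Z{\left(L \right)} = 5$ ($Z{\left(L \right)} = 5 + \frac{0}{L} = 5 + 0 = 5$)
$H = 7830$
$Z{\left(-212 \right)} + H = 5 + 7830 = 7835$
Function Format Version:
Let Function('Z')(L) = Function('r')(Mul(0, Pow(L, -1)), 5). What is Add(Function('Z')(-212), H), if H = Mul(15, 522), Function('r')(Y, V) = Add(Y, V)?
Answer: 7835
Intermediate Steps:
Function('r')(Y, V) = Add(V, Y)
Function('Z')(L) = 5 (Function('Z')(L) = Add(5, Mul(0, Pow(L, -1))) = Add(5, 0) = 5)
H = 7830
Add(Function('Z')(-212), H) = Add(5, 7830) = 7835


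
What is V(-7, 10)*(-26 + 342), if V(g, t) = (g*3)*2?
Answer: -13272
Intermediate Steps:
V(g, t) = 6*g (V(g, t) = (3*g)*2 = 6*g)
V(-7, 10)*(-26 + 342) = (6*(-7))*(-26 + 342) = -42*316 = -13272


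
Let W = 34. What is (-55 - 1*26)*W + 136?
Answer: -2618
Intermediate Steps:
(-55 - 1*26)*W + 136 = (-55 - 1*26)*34 + 136 = (-55 - 26)*34 + 136 = -81*34 + 136 = -2754 + 136 = -2618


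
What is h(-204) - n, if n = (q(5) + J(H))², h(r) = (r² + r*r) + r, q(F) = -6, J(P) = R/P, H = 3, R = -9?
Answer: 82947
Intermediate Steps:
J(P) = -9/P
h(r) = r + 2*r² (h(r) = (r² + r²) + r = 2*r² + r = r + 2*r²)
n = 81 (n = (-6 - 9/3)² = (-6 - 9*⅓)² = (-6 - 3)² = (-9)² = 81)
h(-204) - n = -204*(1 + 2*(-204)) - 1*81 = -204*(1 - 408) - 81 = -204*(-407) - 81 = 83028 - 81 = 82947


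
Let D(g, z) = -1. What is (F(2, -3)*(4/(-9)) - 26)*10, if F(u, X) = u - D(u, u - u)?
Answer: -820/3 ≈ -273.33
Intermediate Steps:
F(u, X) = 1 + u (F(u, X) = u - 1*(-1) = u + 1 = 1 + u)
(F(2, -3)*(4/(-9)) - 26)*10 = ((1 + 2)*(4/(-9)) - 26)*10 = (3*(4*(-1/9)) - 26)*10 = (3*(-4/9) - 26)*10 = (-4/3 - 26)*10 = -82/3*10 = -820/3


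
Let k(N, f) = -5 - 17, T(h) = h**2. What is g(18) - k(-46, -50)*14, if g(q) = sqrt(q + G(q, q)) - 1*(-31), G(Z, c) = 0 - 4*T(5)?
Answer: 339 + I*sqrt(82) ≈ 339.0 + 9.0554*I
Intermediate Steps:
k(N, f) = -22
G(Z, c) = -100 (G(Z, c) = 0 - 4*5**2 = 0 - 4*25 = 0 - 100 = -100)
g(q) = 31 + sqrt(-100 + q) (g(q) = sqrt(q - 100) - 1*(-31) = sqrt(-100 + q) + 31 = 31 + sqrt(-100 + q))
g(18) - k(-46, -50)*14 = (31 + sqrt(-100 + 18)) - (-22)*14 = (31 + sqrt(-82)) - 1*(-308) = (31 + I*sqrt(82)) + 308 = 339 + I*sqrt(82)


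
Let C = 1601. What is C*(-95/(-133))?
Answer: 8005/7 ≈ 1143.6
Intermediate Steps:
C*(-95/(-133)) = 1601*(-95/(-133)) = 1601*(-95*(-1/133)) = 1601*(5/7) = 8005/7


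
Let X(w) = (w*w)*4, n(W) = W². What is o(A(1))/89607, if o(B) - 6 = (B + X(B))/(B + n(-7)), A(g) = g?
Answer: 61/896070 ≈ 6.8075e-5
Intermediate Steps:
X(w) = 4*w² (X(w) = w²*4 = 4*w²)
o(B) = 6 + (B + 4*B²)/(49 + B) (o(B) = 6 + (B + 4*B²)/(B + (-7)²) = 6 + (B + 4*B²)/(B + 49) = 6 + (B + 4*B²)/(49 + B))
o(A(1))/89607 = ((294 + 4*1² + 7*1)/(49 + 1))/89607 = ((294 + 4*1 + 7)/50)*(1/89607) = ((294 + 4 + 7)/50)*(1/89607) = ((1/50)*305)*(1/89607) = (61/10)*(1/89607) = 61/896070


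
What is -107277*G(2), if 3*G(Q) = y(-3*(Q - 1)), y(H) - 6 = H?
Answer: -107277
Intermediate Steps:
y(H) = 6 + H
G(Q) = 3 - Q (G(Q) = (6 - 3*(Q - 1))/3 = (6 - 3*(-1 + Q))/3 = (6 + (3 - 3*Q))/3 = (9 - 3*Q)/3 = 3 - Q)
-107277*G(2) = -107277*(3 - 1*2) = -107277*(3 - 2) = -107277*1 = -107277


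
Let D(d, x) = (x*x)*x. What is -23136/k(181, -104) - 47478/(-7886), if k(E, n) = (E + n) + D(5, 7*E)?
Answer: 2011778762963/334153024555 ≈ 6.0205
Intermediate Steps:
D(d, x) = x**3 (D(d, x) = x**2*x = x**3)
k(E, n) = E + n + 343*E**3 (k(E, n) = (E + n) + (7*E)**3 = (E + n) + 343*E**3 = E + n + 343*E**3)
-23136/k(181, -104) - 47478/(-7886) = -23136/(181 - 104 + 343*181**3) - 47478/(-7886) = -23136/(181 - 104 + 343*5929741) - 47478*(-1/7886) = -23136/(181 - 104 + 2033901163) + 23739/3943 = -23136/2033901240 + 23739/3943 = -23136*1/2033901240 + 23739/3943 = -964/84745885 + 23739/3943 = 2011778762963/334153024555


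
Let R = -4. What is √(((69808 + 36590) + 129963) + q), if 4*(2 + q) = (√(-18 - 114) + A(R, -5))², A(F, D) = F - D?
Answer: √(945305 + 4*I*√33)/2 ≈ 486.13 + 0.0059084*I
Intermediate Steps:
q = -2 + (1 + 2*I*√33)²/4 (q = -2 + (√(-18 - 114) + (-4 - 1*(-5)))²/4 = -2 + (√(-132) + (-4 + 5))²/4 = -2 + (2*I*√33 + 1)²/4 = -2 + (1 + 2*I*√33)²/4 ≈ -34.75 + 5.7446*I)
√(((69808 + 36590) + 129963) + q) = √(((69808 + 36590) + 129963) + (-139/4 + I*√33)) = √((106398 + 129963) + (-139/4 + I*√33)) = √(236361 + (-139/4 + I*√33)) = √(945305/4 + I*√33)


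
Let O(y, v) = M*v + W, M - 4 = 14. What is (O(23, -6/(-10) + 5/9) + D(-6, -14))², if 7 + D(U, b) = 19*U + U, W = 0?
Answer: 281961/25 ≈ 11278.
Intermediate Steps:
M = 18 (M = 4 + 14 = 18)
D(U, b) = -7 + 20*U (D(U, b) = -7 + (19*U + U) = -7 + 20*U)
O(y, v) = 18*v (O(y, v) = 18*v + 0 = 18*v)
(O(23, -6/(-10) + 5/9) + D(-6, -14))² = (18*(-6/(-10) + 5/9) + (-7 + 20*(-6)))² = (18*(-6*(-⅒) + 5*(⅑)) + (-7 - 120))² = (18*(⅗ + 5/9) - 127)² = (18*(52/45) - 127)² = (104/5 - 127)² = (-531/5)² = 281961/25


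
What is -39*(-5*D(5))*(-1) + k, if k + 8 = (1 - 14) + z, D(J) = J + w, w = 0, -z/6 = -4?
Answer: -972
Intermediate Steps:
z = 24 (z = -6*(-4) = 24)
D(J) = J (D(J) = J + 0 = J)
k = 3 (k = -8 + ((1 - 14) + 24) = -8 + (-13 + 24) = -8 + 11 = 3)
-39*(-5*D(5))*(-1) + k = -39*(-5*5)*(-1) + 3 = -(-975)*(-1) + 3 = -39*25 + 3 = -975 + 3 = -972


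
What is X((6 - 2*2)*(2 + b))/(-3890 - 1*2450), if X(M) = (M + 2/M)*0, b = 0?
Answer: 0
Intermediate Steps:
X(M) = 0
X((6 - 2*2)*(2 + b))/(-3890 - 1*2450) = 0/(-3890 - 1*2450) = 0/(-3890 - 2450) = 0/(-6340) = 0*(-1/6340) = 0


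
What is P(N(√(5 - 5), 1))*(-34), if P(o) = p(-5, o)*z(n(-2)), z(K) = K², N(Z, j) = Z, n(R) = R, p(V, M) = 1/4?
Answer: -34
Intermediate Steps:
p(V, M) = ¼
P(o) = 1 (P(o) = (¼)*(-2)² = (¼)*4 = 1)
P(N(√(5 - 5), 1))*(-34) = 1*(-34) = -34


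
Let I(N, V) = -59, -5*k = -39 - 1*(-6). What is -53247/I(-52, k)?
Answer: 53247/59 ≈ 902.49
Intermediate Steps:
k = 33/5 (k = -(-39 - 1*(-6))/5 = -(-39 + 6)/5 = -1/5*(-33) = 33/5 ≈ 6.6000)
-53247/I(-52, k) = -53247/(-59) = -53247*(-1/59) = 53247/59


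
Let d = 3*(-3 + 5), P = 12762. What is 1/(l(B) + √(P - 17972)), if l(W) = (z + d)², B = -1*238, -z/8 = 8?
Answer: 1682/5660853 - I*√5210/11321706 ≈ 0.00029713 - 6.3754e-6*I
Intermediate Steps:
z = -64 (z = -8*8 = -64)
d = 6 (d = 3*2 = 6)
B = -238
l(W) = 3364 (l(W) = (-64 + 6)² = (-58)² = 3364)
1/(l(B) + √(P - 17972)) = 1/(3364 + √(12762 - 17972)) = 1/(3364 + √(-5210)) = 1/(3364 + I*√5210)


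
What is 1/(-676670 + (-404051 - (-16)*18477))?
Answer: -1/785089 ≈ -1.2737e-6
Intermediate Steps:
1/(-676670 + (-404051 - (-16)*18477)) = 1/(-676670 + (-404051 - 1*(-295632))) = 1/(-676670 + (-404051 + 295632)) = 1/(-676670 - 108419) = 1/(-785089) = -1/785089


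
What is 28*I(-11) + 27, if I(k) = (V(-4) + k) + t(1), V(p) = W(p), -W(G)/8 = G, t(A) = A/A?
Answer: 643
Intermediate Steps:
t(A) = 1
W(G) = -8*G
V(p) = -8*p
I(k) = 33 + k (I(k) = (-8*(-4) + k) + 1 = (32 + k) + 1 = 33 + k)
28*I(-11) + 27 = 28*(33 - 11) + 27 = 28*22 + 27 = 616 + 27 = 643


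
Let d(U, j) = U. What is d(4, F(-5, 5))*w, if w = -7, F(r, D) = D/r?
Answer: -28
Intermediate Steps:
d(4, F(-5, 5))*w = 4*(-7) = -28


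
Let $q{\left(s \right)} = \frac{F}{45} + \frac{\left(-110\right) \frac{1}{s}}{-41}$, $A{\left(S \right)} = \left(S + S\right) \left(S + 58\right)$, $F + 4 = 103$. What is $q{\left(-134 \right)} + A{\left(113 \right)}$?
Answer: $\frac{530832752}{13735} \approx 38648.0$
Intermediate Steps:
$F = 99$ ($F = -4 + 103 = 99$)
$A{\left(S \right)} = 2 S \left(58 + S\right)$
$q{\left(s \right)} = \frac{11}{5} + \frac{110}{41 s}$ ($q{\left(s \right)} = \frac{99}{45} + \frac{\left(-110\right) \frac{1}{s}}{-41} = 99 \cdot \frac{1}{45} + - \frac{110}{s} \left(- \frac{1}{41}\right) = \frac{11}{5} + \frac{110}{41 s}$)
$q{\left(-134 \right)} + A{\left(113 \right)} = \frac{11 \left(50 + 41 \left(-134\right)\right)}{205 \left(-134\right)} + 2 \cdot 113 \left(58 + 113\right) = \frac{11}{205} \left(- \frac{1}{134}\right) \left(50 - 5494\right) + 2 \cdot 113 \cdot 171 = \frac{11}{205} \left(- \frac{1}{134}\right) \left(-5444\right) + 38646 = \frac{29942}{13735} + 38646 = \frac{530832752}{13735}$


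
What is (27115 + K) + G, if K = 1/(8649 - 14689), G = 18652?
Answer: 276432679/6040 ≈ 45767.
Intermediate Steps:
K = -1/6040 (K = 1/(-6040) = -1/6040 ≈ -0.00016556)
(27115 + K) + G = (27115 - 1/6040) + 18652 = 163774599/6040 + 18652 = 276432679/6040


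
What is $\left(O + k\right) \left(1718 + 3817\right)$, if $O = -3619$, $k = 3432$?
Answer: $-1035045$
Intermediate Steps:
$\left(O + k\right) \left(1718 + 3817\right) = \left(-3619 + 3432\right) \left(1718 + 3817\right) = \left(-187\right) 5535 = -1035045$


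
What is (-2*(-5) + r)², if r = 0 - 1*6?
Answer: 16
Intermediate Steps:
r = -6 (r = 0 - 6 = -6)
(-2*(-5) + r)² = (-2*(-5) - 6)² = (10 - 6)² = 4² = 16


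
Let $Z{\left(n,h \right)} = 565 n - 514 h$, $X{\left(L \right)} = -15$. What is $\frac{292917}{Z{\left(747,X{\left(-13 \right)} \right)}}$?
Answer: $\frac{97639}{143255} \approx 0.68157$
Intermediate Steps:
$Z{\left(n,h \right)} = - 514 h + 565 n$
$\frac{292917}{Z{\left(747,X{\left(-13 \right)} \right)}} = \frac{292917}{\left(-514\right) \left(-15\right) + 565 \cdot 747} = \frac{292917}{7710 + 422055} = \frac{292917}{429765} = 292917 \cdot \frac{1}{429765} = \frac{97639}{143255}$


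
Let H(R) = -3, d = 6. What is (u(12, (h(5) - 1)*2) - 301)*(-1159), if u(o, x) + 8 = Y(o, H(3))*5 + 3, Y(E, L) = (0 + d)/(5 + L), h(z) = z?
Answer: 337269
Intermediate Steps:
Y(E, L) = 6/(5 + L) (Y(E, L) = (0 + 6)/(5 + L) = 6/(5 + L))
u(o, x) = 10 (u(o, x) = -8 + ((6/(5 - 3))*5 + 3) = -8 + ((6/2)*5 + 3) = -8 + ((6*(½))*5 + 3) = -8 + (3*5 + 3) = -8 + (15 + 3) = -8 + 18 = 10)
(u(12, (h(5) - 1)*2) - 301)*(-1159) = (10 - 301)*(-1159) = -291*(-1159) = 337269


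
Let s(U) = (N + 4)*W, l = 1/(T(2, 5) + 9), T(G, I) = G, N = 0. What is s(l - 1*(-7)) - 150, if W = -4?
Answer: -166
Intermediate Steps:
l = 1/11 (l = 1/(2 + 9) = 1/11 ≈ 0.090909)
s(U) = -16 (s(U) = (0 + 4)*(-4) = 4*(-4) = -16)
s(l - 1*(-7)) - 150 = -16 - 150 = -166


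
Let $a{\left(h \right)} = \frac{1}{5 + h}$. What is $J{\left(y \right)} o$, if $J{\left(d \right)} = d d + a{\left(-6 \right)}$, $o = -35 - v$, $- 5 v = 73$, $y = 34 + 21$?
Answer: $- \frac{308448}{5} \approx -61690.0$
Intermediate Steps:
$y = 55$
$v = - \frac{73}{5}$ ($v = \left(- \frac{1}{5}\right) 73 = - \frac{73}{5} \approx -14.6$)
$o = - \frac{102}{5}$ ($o = -35 - - \frac{73}{5} = -35 + \frac{73}{5} = - \frac{102}{5} \approx -20.4$)
$J{\left(d \right)} = -1 + d^{2}$ ($J{\left(d \right)} = d d + \frac{1}{5 - 6} = d^{2} + \frac{1}{-1} = d^{2} - 1 = -1 + d^{2}$)
$J{\left(y \right)} o = \left(-1 + 55^{2}\right) \left(- \frac{102}{5}\right) = \left(-1 + 3025\right) \left(- \frac{102}{5}\right) = 3024 \left(- \frac{102}{5}\right) = - \frac{308448}{5}$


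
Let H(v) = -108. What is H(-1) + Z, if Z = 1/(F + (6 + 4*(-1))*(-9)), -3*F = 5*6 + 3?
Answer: -3133/29 ≈ -108.03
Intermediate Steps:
F = -11 (F = -(5*6 + 3)/3 = -(30 + 3)/3 = -⅓*33 = -11)
Z = -1/29 (Z = 1/(-11 + (6 + 4*(-1))*(-9)) = 1/(-11 + (6 - 4)*(-9)) = 1/(-11 + 2*(-9)) = 1/(-11 - 18) = 1/(-29) = -1/29 ≈ -0.034483)
H(-1) + Z = -108 - 1/29 = -3133/29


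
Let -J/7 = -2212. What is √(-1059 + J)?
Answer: 5*√577 ≈ 120.10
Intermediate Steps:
J = 15484 (J = -7*(-2212) = 15484)
√(-1059 + J) = √(-1059 + 15484) = √14425 = 5*√577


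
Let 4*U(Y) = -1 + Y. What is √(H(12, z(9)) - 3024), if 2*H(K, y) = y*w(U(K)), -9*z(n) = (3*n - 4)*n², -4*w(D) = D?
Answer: 3*I*√20998/8 ≈ 54.34*I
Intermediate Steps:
U(Y) = -¼ + Y/4 (U(Y) = (-1 + Y)/4 = -¼ + Y/4)
w(D) = -D/4
z(n) = -n²*(-4 + 3*n)/9 (z(n) = -(3*n - 4)*n²/9 = -(-4 + 3*n)*n²/9 = -n²*(-4 + 3*n)/9)
H(K, y) = y*(1/16 - K/16)/2 (H(K, y) = (y*(-(-¼ + K/4)/4))/2 = (y*(1/16 - K/16))/2 = y*(1/16 - K/16)/2)
√(H(12, z(9)) - 3024) = √(((⅑)*9²*(4 - 3*9))*(1 - 1*12)/32 - 3024) = √(((⅑)*81*(4 - 27))*(1 - 12)/32 - 3024) = √((1/32)*((⅑)*81*(-23))*(-11) - 3024) = √((1/32)*(-207)*(-11) - 3024) = √(2277/32 - 3024) = √(-94491/32) = 3*I*√20998/8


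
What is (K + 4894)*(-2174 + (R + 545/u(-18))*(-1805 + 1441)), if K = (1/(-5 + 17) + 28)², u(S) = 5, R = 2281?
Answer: -356835806435/72 ≈ -4.9561e+9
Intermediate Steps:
K = 113569/144 (K = (1/12 + 28)² = (337/12)² = 113569/144 ≈ 788.67)
(K + 4894)*(-2174 + (R + 545/u(-18))*(-1805 + 1441)) = (113569/144 + 4894)*(-2174 + (2281 + 545/5)*(-1805 + 1441)) = 818305*(-2174 + (2281 + 545*(⅕))*(-364))/144 = 818305*(-2174 + (2281 + 109)*(-364))/144 = 818305*(-2174 + 2390*(-364))/144 = 818305*(-2174 - 869960)/144 = (818305/144)*(-872134) = -356835806435/72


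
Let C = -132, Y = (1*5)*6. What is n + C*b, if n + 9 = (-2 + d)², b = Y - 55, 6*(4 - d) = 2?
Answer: 29644/9 ≈ 3293.8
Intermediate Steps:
d = 11/3 (d = 4 - ⅙*2 = 4 - ⅓ = 11/3 ≈ 3.6667)
Y = 30 (Y = 5*6 = 30)
b = -25 (b = 30 - 55 = -25)
n = -56/9 (n = -9 + (-2 + 11/3)² = -9 + (5/3)² = -9 + 25/9 = -56/9 ≈ -6.2222)
n + C*b = -56/9 - 132*(-25) = -56/9 + 3300 = 29644/9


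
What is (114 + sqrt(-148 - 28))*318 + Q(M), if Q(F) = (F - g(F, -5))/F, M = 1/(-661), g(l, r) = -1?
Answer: 35592 + 1272*I*sqrt(11) ≈ 35592.0 + 4218.8*I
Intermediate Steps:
M = -1/661 ≈ -0.0015129
Q(F) = (1 + F)/F (Q(F) = (F - 1*(-1))/F = (F + 1)/F = (1 + F)/F)
(114 + sqrt(-148 - 28))*318 + Q(M) = (114 + sqrt(-148 - 28))*318 + (1 - 1/661)/(-1/661) = (114 + sqrt(-176))*318 - 661*660/661 = (114 + 4*I*sqrt(11))*318 - 660 = (36252 + 1272*I*sqrt(11)) - 660 = 35592 + 1272*I*sqrt(11)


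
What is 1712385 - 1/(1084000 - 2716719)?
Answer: 2795843524816/1632719 ≈ 1.7124e+6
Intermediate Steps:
1712385 - 1/(1084000 - 2716719) = 1712385 - 1/(-1632719) = 1712385 - 1*(-1/1632719) = 1712385 + 1/1632719 = 2795843524816/1632719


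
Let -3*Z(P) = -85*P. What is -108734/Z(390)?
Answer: -54367/5525 ≈ -9.8402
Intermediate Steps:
Z(P) = 85*P/3 (Z(P) = -(-85)*P/3 = 85*P/3)
-108734/Z(390) = -108734/((85/3)*390) = -108734/11050 = -108734*1/11050 = -54367/5525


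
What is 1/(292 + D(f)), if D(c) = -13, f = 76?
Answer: 1/279 ≈ 0.0035842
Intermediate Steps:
1/(292 + D(f)) = 1/(292 - 13) = 1/279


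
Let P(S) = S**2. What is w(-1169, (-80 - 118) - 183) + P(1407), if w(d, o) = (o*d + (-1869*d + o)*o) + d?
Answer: -829863011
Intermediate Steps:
w(d, o) = d + d*o + o*(o - 1869*d) (w(d, o) = (d*o + (o - 1869*d)*o) + d = (d*o + o*(o - 1869*d)) + d = d + d*o + o*(o - 1869*d))
w(-1169, (-80 - 118) - 183) + P(1407) = (-1169 + ((-80 - 118) - 183)**2 - 1868*(-1169)*((-80 - 118) - 183)) + 1407**2 = (-1169 + (-198 - 183)**2 - 1868*(-1169)*(-198 - 183)) + 1979649 = (-1169 + (-381)**2 - 1868*(-1169)*(-381)) + 1979649 = (-1169 + 145161 - 831986652) + 1979649 = -831842660 + 1979649 = -829863011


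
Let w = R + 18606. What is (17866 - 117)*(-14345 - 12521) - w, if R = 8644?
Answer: -476871884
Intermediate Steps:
w = 27250 (w = 8644 + 18606 = 27250)
(17866 - 117)*(-14345 - 12521) - w = (17866 - 117)*(-14345 - 12521) - 1*27250 = 17749*(-26866) - 27250 = -476844634 - 27250 = -476871884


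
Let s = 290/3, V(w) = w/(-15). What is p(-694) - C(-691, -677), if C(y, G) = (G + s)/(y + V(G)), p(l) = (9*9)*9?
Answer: 7053847/9688 ≈ 728.10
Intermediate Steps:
V(w) = -w/15 (V(w) = w*(-1/15) = -w/15)
s = 290/3 (s = 290*(1/3) = 290/3 ≈ 96.667)
p(l) = 729 (p(l) = 81*9 = 729)
C(y, G) = (290/3 + G)/(y - G/15) (C(y, G) = (G + 290/3)/(y - G/15) = (290/3 + G)/(y - G/15))
p(-694) - C(-691, -677) = 729 - 5*(290 + 3*(-677))/(-1*(-677) + 15*(-691)) = 729 - 5*(290 - 2031)/(677 - 10365) = 729 - 5*(-1741)/(-9688) = 729 - 5*(-1)*(-1741)/9688 = 729 - 1*8705/9688 = 729 - 8705/9688 = 7053847/9688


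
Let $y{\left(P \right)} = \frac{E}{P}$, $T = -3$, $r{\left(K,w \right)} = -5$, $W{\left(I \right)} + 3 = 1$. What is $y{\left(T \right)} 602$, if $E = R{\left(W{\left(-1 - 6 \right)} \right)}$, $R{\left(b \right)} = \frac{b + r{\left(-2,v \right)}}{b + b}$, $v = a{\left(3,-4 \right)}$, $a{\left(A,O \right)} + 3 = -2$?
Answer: $- \frac{2107}{6} \approx -351.17$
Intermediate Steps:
$a{\left(A,O \right)} = -5$ ($a{\left(A,O \right)} = -3 - 2 = -5$)
$W{\left(I \right)} = -2$ ($W{\left(I \right)} = -3 + 1 = -2$)
$v = -5$
$R{\left(b \right)} = \frac{-5 + b}{2 b}$ ($R{\left(b \right)} = \frac{b - 5}{b + b} = \frac{-5 + b}{2 b}$)
$E = \frac{7}{4}$ ($E = \frac{-5 - 2}{2 \left(-2\right)} = \frac{1}{2} \left(- \frac{1}{2}\right) \left(-7\right) = \frac{7}{4} \approx 1.75$)
$y{\left(P \right)} = \frac{7}{4 P}$
$y{\left(T \right)} 602 = \frac{7}{4 \left(-3\right)} 602 = \frac{7}{4} \left(- \frac{1}{3}\right) 602 = \left(- \frac{7}{12}\right) 602 = - \frac{2107}{6}$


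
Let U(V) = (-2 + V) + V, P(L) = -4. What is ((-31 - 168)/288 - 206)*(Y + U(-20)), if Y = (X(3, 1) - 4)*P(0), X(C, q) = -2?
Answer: 59527/16 ≈ 3720.4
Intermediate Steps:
U(V) = -2 + 2*V
Y = 24 (Y = (-2 - 4)*(-4) = -6*(-4) = 24)
((-31 - 168)/288 - 206)*(Y + U(-20)) = ((-31 - 168)/288 - 206)*(24 + (-2 + 2*(-20))) = (-199*1/288 - 206)*(24 + (-2 - 40)) = (-199/288 - 206)*(24 - 42) = -59527/288*(-18) = 59527/16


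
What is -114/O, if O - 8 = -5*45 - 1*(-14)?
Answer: 114/203 ≈ 0.56158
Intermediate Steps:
O = -203 (O = 8 + (-5*45 - 1*(-14)) = 8 + (-225 + 14) = 8 - 211 = -203)
-114/O = -114/(-203) = -114*(-1/203) = 114/203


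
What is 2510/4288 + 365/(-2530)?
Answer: 239259/542432 ≈ 0.44109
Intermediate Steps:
2510/4288 + 365/(-2530) = 2510*(1/4288) + 365*(-1/2530) = 1255/2144 - 73/506 = 239259/542432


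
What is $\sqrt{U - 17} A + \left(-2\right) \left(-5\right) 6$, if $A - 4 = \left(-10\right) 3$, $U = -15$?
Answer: $60 - 104 i \sqrt{2} \approx 60.0 - 147.08 i$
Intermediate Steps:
$A = -26$ ($A = 4 - 30 = -26$)
$\sqrt{U - 17} A + \left(-2\right) \left(-5\right) 6 = \sqrt{-15 - 17} \left(-26\right) + \left(-2\right) \left(-5\right) 6 = \sqrt{-32} \left(-26\right) + 10 \cdot 6 = 4 i \sqrt{2} \left(-26\right) + 60 = - 104 i \sqrt{2} + 60 = 60 - 104 i \sqrt{2}$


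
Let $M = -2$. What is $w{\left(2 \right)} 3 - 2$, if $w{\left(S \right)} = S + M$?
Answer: $-2$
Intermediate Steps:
$w{\left(S \right)} = -2 + S$ ($w{\left(S \right)} = S - 2 = -2 + S$)
$w{\left(2 \right)} 3 - 2 = \left(-2 + 2\right) 3 - 2 = 0 \cdot 3 - 2 = 0 - 2 = -2$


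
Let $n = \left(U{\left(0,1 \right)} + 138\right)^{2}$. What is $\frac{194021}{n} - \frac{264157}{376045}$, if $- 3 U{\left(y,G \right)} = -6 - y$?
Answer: $\frac{13556629949}{1474096400} \approx 9.1966$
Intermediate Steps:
$U{\left(y,G \right)} = 2 + \frac{y}{3}$ ($U{\left(y,G \right)} = - \frac{-6 - y}{3} = 2 + \frac{y}{3}$)
$n = 19600$ ($n = \left(\left(2 + \frac{1}{3} \cdot 0\right) + 138\right)^{2} = \left(\left(2 + 0\right) + 138\right)^{2} = \left(2 + 138\right)^{2} = 140^{2} = 19600$)
$\frac{194021}{n} - \frac{264157}{376045} = \frac{194021}{19600} - \frac{264157}{376045} = \frac{13556629949}{1474096400}$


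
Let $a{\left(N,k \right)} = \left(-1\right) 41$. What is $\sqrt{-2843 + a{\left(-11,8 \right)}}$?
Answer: $2 i \sqrt{721} \approx 53.703 i$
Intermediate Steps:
$a{\left(N,k \right)} = -41$
$\sqrt{-2843 + a{\left(-11,8 \right)}} = \sqrt{-2843 - 41} = \sqrt{-2884} = 2 i \sqrt{721}$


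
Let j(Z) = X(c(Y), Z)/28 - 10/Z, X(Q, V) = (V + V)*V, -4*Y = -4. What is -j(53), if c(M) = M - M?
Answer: -148737/742 ≈ -200.45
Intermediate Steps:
Y = 1 (Y = -¼*(-4) = 1)
c(M) = 0
X(Q, V) = 2*V² (X(Q, V) = (2*V)*V = 2*V²)
j(Z) = -10/Z + Z²/14 (j(Z) = (2*Z²)/28 - 10/Z = (2*Z²)*(1/28) - 10/Z = Z²/14 - 10/Z = -10/Z + Z²/14)
-j(53) = -(-140 + 53³)/(14*53) = -(-140 + 148877)/(14*53) = -148737/(14*53) = -1*148737/742 = -148737/742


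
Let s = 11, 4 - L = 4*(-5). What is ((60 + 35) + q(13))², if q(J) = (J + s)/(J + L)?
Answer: 12524521/1369 ≈ 9148.7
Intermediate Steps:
L = 24 (L = 4 - 4*(-5) = 4 - 1*(-20) = 4 + 20 = 24)
q(J) = (11 + J)/(24 + J) (q(J) = (J + 11)/(J + 24) = (11 + J)/(24 + J))
((60 + 35) + q(13))² = ((60 + 35) + (11 + 13)/(24 + 13))² = (95 + 24/37)² = (3539/37)² = 12524521/1369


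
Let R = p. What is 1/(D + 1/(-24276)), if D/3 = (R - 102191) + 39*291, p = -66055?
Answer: -24276/11426494717 ≈ -2.1245e-6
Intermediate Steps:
R = -66055
D = -470691 (D = 3*((-66055 - 102191) + 39*291) = 3*(-168246 + 11349) = 3*(-156897) = -470691)
1/(D + 1/(-24276)) = 1/(-470691 + 1/(-24276)) = 1/(-470691 - 1/24276) = 1/(-11426494717/24276) = -24276/11426494717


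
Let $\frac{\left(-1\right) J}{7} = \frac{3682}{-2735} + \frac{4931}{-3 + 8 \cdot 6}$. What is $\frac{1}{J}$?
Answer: $- \frac{24615}{18648833} \approx -0.0013199$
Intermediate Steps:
$J = - \frac{18648833}{24615}$ ($J = - 7 \left(\frac{3682}{-2735} + \frac{4931}{-3 + 8 \cdot 6}\right) = - 7 \left(3682 \left(- \frac{1}{2735}\right) + \frac{4931}{-3 + 48}\right) = - 7 \left(- \frac{3682}{2735} + \frac{4931}{45}\right) = \left(-7\right) \frac{2664119}{24615} = - \frac{18648833}{24615} \approx -757.62$)
$\frac{1}{J} = \frac{1}{- \frac{18648833}{24615}} = - \frac{24615}{18648833}$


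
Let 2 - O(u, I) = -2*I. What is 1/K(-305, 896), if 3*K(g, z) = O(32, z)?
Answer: 1/598 ≈ 0.0016722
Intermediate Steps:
O(u, I) = 2 + 2*I (O(u, I) = 2 - (-2)*I = 2 + 2*I)
K(g, z) = ⅔ + 2*z/3 (K(g, z) = (2 + 2*z)/3 = ⅔ + 2*z/3)
1/K(-305, 896) = 1/(⅔ + (⅔)*896) = 1/(⅔ + 1792/3) = 1/598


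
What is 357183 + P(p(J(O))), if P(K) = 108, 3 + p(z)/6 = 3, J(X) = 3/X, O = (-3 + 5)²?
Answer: 357291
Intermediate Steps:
O = 4 (O = 2² = 4)
p(z) = 0 (p(z) = -18 + 6*3 = -18 + 18 = 0)
357183 + P(p(J(O))) = 357183 + 108 = 357291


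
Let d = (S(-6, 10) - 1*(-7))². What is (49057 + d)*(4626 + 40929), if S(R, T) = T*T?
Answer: 2756350830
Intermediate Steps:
S(R, T) = T²
d = 11449 (d = (10² - 1*(-7))² = (100 + 7)² = 107² = 11449)
(49057 + d)*(4626 + 40929) = (49057 + 11449)*(4626 + 40929) = 60506*45555 = 2756350830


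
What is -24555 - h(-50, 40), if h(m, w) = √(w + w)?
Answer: -24555 - 4*√5 ≈ -24564.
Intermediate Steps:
h(m, w) = √2*√w (h(m, w) = √(2*w) = √2*√w)
-24555 - h(-50, 40) = -24555 - √2*√40 = -24555 - √2*2*√10 = -24555 - 4*√5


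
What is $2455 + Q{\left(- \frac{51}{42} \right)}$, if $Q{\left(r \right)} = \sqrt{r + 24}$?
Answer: $2455 + \frac{\sqrt{4466}}{14} \approx 2459.8$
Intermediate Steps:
$Q{\left(r \right)} = \sqrt{24 + r}$
$2455 + Q{\left(- \frac{51}{42} \right)} = 2455 + \sqrt{24 - \frac{51}{42}} = 2455 + \sqrt{24 - \frac{17}{14}} = 2455 + \sqrt{\frac{319}{14}} = 2455 + \frac{\sqrt{4466}}{14}$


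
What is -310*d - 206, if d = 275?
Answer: -85456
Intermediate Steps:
-310*d - 206 = -310*275 - 206 = -85250 - 206 = -85456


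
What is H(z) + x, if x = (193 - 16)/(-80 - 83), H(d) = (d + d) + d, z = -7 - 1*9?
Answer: -8001/163 ≈ -49.086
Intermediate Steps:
z = -16 (z = -7 - 9 = -16)
H(d) = 3*d (H(d) = 2*d + d = 3*d)
x = -177/163 (x = 177/(-163) = 177*(-1/163) = -177/163 ≈ -1.0859)
H(z) + x = 3*(-16) - 177/163 = -48 - 177/163 = -8001/163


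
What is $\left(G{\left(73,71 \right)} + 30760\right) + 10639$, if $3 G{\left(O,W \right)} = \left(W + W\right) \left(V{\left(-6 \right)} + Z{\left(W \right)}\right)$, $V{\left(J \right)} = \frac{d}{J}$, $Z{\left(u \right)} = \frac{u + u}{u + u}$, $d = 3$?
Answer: $\frac{124268}{3} \approx 41423.0$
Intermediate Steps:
$Z{\left(u \right)} = 1$ ($Z{\left(u \right)} = \frac{2 u}{2 u} = 2 u \frac{1}{2 u} = 1$)
$V{\left(J \right)} = \frac{3}{J}$
$G{\left(O,W \right)} = \frac{W}{3}$ ($G{\left(O,W \right)} = \frac{\left(W + W\right) \left(\frac{3}{-6} + 1\right)}{3} = \frac{2 W \left(3 \left(- \frac{1}{6}\right) + 1\right)}{3} = \frac{2 W \left(- \frac{1}{2} + 1\right)}{3} = \frac{2 W \frac{1}{2}}{3} = \frac{W}{3}$)
$\left(G{\left(73,71 \right)} + 30760\right) + 10639 = \left(\frac{1}{3} \cdot 71 + 30760\right) + 10639 = \left(\frac{71}{3} + 30760\right) + 10639 = \frac{92351}{3} + 10639 = \frac{124268}{3}$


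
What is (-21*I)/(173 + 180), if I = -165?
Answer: 3465/353 ≈ 9.8159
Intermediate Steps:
(-21*I)/(173 + 180) = (-21*(-165))/(173 + 180) = 3465/353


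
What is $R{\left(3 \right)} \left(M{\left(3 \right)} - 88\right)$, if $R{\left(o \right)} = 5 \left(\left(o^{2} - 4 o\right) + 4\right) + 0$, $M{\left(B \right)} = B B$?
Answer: $-395$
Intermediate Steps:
$M{\left(B \right)} = B^{2}$
$R{\left(o \right)} = 20 - 20 o + 5 o^{2}$ ($R{\left(o \right)} = 5 \left(4 + o^{2} - 4 o\right) + 0 = \left(20 - 20 o + 5 o^{2}\right) + 0 = 20 - 20 o + 5 o^{2}$)
$R{\left(3 \right)} \left(M{\left(3 \right)} - 88\right) = \left(20 - 60 + 5 \cdot 3^{2}\right) \left(3^{2} - 88\right) = \left(20 - 60 + 5 \cdot 9\right) \left(9 - 88\right) = \left(20 - 60 + 45\right) \left(-79\right) = 5 \left(-79\right) = -395$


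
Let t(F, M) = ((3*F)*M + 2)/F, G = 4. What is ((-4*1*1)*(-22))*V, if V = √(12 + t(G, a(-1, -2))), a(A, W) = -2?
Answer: 44*√26 ≈ 224.36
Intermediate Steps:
t(F, M) = (2 + 3*F*M)/F (t(F, M) = (3*F*M + 2)/F = (2 + 3*F*M)/F)
V = √26/2 (V = √(12 + (2/4 + 3*(-2))) = √(12 + (2*(¼) - 6)) = √(12 + (½ - 6)) = √(12 - 11/2) = √(13/2) = √26/2 ≈ 2.5495)
((-4*1*1)*(-22))*V = ((-4*1*1)*(-22))*(√26/2) = (-4*1*(-22))*(√26/2) = (-4*(-22))*(√26/2) = 88*(√26/2) = 44*√26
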